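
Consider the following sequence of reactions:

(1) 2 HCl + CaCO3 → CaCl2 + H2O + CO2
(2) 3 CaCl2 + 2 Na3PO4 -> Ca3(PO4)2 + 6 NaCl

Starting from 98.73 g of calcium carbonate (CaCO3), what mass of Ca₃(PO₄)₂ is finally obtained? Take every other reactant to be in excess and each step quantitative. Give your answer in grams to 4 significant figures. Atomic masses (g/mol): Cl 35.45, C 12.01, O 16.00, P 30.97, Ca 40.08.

M(CaCO3) = 40.08 + 12.01 + 3(16.00) = 100.09 g/mol.
M(Ca3(PO4)2) = 3(40.08) + 2(30.97) + 8(16.00) = 310.18 g/mol.
n(CaCO3) = 98.730 / 100.09 = 0.98641 mol.
Step 1 gives a 1:1 ratio of CaCO3 to CaCl2, so n(CaCl2) = 0.98641 mol.
In step 2 the CaCl2:Ca3(PO4)2 ratio is 3:1, so n(Ca3(PO4)2) = 0.32880 mol.
Mass of Ca3(PO4)2 = 0.32880 × 310.18 = 101.99 g.

102.0 g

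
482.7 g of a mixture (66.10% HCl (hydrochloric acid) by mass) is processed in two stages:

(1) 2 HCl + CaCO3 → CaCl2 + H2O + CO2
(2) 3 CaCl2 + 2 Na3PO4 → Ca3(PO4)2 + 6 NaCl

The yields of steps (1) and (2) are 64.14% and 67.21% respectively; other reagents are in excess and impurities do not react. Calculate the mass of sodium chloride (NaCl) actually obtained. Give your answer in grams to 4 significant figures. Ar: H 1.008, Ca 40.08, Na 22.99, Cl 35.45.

220.5 g

Pure HCl = 482.7 × 0.6610 = 319.06 g.
M(HCl) = 1.008 + 35.45 = 36.458 g/mol.
M(NaCl) = 22.99 + 35.45 = 58.44 g/mol.
n(HCl) = 319.06 / 36.458 = 8.7516 mol.
Step 1 (HCl:CaCl2 = 2:1): theoretical n(CaCl2) = 4.3758 mol; at 64.14% yield, n(CaCl2) = 2.8066 mol.
Step 2 (CaCl2:NaCl = 3:6): theoretical n(NaCl) = 5.6133 mol, so theoretical mass = 5.6133 × 58.44 = 328.04 g.
At 67.21% yield, actual mass of NaCl = 328.04 × 0.6721 = 220.47 g.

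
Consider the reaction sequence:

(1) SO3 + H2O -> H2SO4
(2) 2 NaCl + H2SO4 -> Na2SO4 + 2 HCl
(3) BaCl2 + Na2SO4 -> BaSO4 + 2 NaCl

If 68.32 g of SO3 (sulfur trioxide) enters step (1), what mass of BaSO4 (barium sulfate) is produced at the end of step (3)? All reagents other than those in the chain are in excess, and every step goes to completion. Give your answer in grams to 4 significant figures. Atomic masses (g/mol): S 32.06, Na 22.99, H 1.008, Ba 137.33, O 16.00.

M(SO3) = 32.06 + 3(16.00) = 80.06 g/mol.
M(BaSO4) = 137.33 + 32.06 + 4(16.00) = 233.39 g/mol.
n(SO3) = 68.32 / 80.06 = 0.85336 mol.
Reaction (1): SO3→H2SO4 ratio 1:1 ⇒ n(H2SO4) = 0.85336 mol.
Reaction (2): H2SO4→Na2SO4 ratio 1:1 ⇒ n(Na2SO4) = 0.85336 mol.
Reaction (3): Na2SO4→BaSO4 ratio 1:1 ⇒ n(BaSO4) = 0.85336 mol.
Mass of BaSO4 = 0.85336 × 233.39 = 199.17 g.

199.2 g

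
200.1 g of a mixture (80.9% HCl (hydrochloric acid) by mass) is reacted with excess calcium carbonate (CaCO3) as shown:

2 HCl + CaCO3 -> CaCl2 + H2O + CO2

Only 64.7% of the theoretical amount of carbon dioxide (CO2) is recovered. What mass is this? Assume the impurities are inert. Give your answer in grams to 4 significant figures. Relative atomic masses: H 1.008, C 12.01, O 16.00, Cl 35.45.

63.22 g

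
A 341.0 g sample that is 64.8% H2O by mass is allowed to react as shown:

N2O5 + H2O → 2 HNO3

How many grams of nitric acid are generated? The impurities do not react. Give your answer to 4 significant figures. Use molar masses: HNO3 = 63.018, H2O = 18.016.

1546 g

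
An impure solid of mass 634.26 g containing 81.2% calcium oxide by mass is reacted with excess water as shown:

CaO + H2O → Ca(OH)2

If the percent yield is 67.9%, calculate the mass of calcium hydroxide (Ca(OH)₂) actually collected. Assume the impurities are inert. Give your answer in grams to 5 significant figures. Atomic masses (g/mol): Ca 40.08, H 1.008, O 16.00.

462.04 g

Pure CaO available = 634.26 g × 0.812 = 515.019 g.
M(CaO) = 40.08 + 16.00 = 56.08 g/mol.
M(Ca(OH)2) = 40.08 + 2(16.00) + 2(1.008) = 74.096 g/mol.
n(CaO) = 515.019 g / 56.08 g/mol = 9.18365 mol.
From the equation the CaO:Ca(OH)2 mole ratio is 1:1, so n(Ca(OH)2) = 9.18365 × 1/1 = 9.18365 mol.
Mass of Ca(OH)2 = 9.18365 mol × 74.096 g/mol = 680.472 g.
Actual mass collected = 680.472 g × 0.679 = 462.040 g.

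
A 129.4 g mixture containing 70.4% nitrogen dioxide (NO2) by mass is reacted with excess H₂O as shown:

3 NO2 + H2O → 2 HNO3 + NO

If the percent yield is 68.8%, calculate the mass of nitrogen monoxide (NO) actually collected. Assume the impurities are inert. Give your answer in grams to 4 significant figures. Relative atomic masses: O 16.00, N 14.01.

13.63 g

Pure NO2 available = 129.4 g × 0.704 = 91.098 g.
M(NO2) = 14.01 + 2(16.00) = 46.01 g/mol.
M(NO) = 14.01 + 16.00 = 30.01 g/mol.
n(NO2) = 91.098 g / 46.01 g/mol = 1.9800 mol.
From the equation the NO2:NO mole ratio is 3:1, so n(NO) = 1.9800 × 1/3 = 0.65998 mol.
Mass of NO = 0.65998 mol × 30.01 g/mol = 19.806 g.
Actual mass collected = 19.806 g × 0.688 = 13.627 g.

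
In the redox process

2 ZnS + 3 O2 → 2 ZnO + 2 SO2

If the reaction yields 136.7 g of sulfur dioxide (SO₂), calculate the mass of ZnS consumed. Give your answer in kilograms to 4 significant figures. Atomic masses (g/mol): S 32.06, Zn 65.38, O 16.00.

M(SO2) = 32.06 + 2(16.00) = 64.06 g/mol.
M(ZnS) = 65.38 + 32.06 = 97.44 g/mol.
n(SO2) = 136.70 g / 64.06 g/mol = 2.1339 mol.
From the equation the SO2:ZnS mole ratio is 2:2, so n(ZnS) = 2.1339 × 2/2 = 2.1339 mol.
Mass of ZnS = 2.1339 mol × 97.44 g/mol = 207.93 g.
Converting to kg: 207.93 g = 0.2079 kg.

0.2079 kg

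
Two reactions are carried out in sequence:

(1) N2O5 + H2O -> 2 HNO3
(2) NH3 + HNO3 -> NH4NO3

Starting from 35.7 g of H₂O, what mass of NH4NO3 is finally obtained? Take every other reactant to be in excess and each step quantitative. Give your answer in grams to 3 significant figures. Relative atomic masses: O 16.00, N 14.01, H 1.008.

317 g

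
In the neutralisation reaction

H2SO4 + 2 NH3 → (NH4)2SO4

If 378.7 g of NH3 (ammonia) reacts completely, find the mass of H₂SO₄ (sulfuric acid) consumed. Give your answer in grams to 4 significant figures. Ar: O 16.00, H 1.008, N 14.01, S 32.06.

M(NH3) = 14.01 + 3(1.008) = 17.034 g/mol.
M(H2SO4) = 2(1.008) + 32.06 + 4(16.00) = 98.076 g/mol.
n(NH3) = 378.70 g / 17.034 g/mol = 22.232 mol.
From the equation the NH3:H2SO4 mole ratio is 2:1, so n(H2SO4) = 22.232 × 1/2 = 11.116 mol.
Mass of H2SO4 = 11.116 mol × 98.076 g/mol = 1090.2 g.

1090 g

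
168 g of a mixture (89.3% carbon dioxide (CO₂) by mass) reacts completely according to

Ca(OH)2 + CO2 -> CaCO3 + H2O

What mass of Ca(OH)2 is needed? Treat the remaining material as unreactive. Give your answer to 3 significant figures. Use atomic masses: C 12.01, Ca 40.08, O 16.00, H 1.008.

Mass of pure CO2 = 168 g × 0.893 = 150.0 g.
M(CO2) = 12.01 + 2(16.00) = 44.01 g/mol.
M(Ca(OH)2) = 40.08 + 2(16.00) + 2(1.008) = 74.096 g/mol.
n(CO2) = 150.0 g / 44.01 g/mol = 3.409 mol.
From the equation the CO2:Ca(OH)2 mole ratio is 1:1, so n(Ca(OH)2) = 3.409 × 1/1 = 3.409 mol.
Mass of Ca(OH)2 = 3.409 mol × 74.096 g/mol = 252.6 g.

253 g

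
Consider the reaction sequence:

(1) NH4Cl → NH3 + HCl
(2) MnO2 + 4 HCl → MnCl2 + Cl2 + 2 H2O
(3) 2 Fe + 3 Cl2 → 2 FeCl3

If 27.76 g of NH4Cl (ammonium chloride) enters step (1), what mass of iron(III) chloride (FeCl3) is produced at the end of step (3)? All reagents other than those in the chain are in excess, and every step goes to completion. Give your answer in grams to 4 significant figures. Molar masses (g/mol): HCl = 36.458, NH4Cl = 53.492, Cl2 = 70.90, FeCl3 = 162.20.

n(NH4Cl) = 27.76 / 53.492 = 0.51896 mol.
Reaction (1): NH4Cl→HCl ratio 1:1 ⇒ n(HCl) = 0.51896 mol.
Reaction (2): HCl→Cl2 ratio 4:1 ⇒ n(Cl2) = 0.12974 mol.
Reaction (3): Cl2→FeCl3 ratio 3:2 ⇒ n(FeCl3) = 0.086493 mol.
Mass of FeCl3 = 0.086493 × 162.20 = 14.029 g.

14.03 g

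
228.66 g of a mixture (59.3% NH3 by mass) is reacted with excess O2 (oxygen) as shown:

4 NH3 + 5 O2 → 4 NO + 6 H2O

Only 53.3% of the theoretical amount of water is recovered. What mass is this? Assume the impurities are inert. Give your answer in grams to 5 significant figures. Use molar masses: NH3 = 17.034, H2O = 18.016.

114.66 g

Pure NH3 available = 228.66 g × 0.593 = 135.595 g.
n(NH3) = 135.595 g / 17.034 g/mol = 7.96028 mol.
From the equation the NH3:H2O mole ratio is 4:6, so n(H2O) = 7.96028 × 6/4 = 11.9404 mol.
Mass of H2O = 11.9404 mol × 18.016 g/mol = 215.119 g.
Actual mass collected = 215.119 g × 0.533 = 114.658 g.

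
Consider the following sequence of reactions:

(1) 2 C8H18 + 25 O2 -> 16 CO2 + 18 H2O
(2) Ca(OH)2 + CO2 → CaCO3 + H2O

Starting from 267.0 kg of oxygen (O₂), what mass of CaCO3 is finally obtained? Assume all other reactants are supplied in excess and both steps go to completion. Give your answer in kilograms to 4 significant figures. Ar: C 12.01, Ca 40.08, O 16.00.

534.5 kg

M(O2) = 2(16.00) = 32.00 g/mol.
M(CaCO3) = 40.08 + 12.01 + 3(16.00) = 100.09 g/mol.
267.0 kg = 267000 g.
n(O2) = 267000 / 32.00 = 8343.8 mol.
Step 1 gives a 25:16 ratio of O2 to CO2, so n(CO2) = 5340.0 mol.
In step 2 the CO2:CaCO3 ratio is 1:1, so n(CaCO3) = 5340.0 mol.
Mass of CaCO3 = 5340.0 × 100.09 = 534480 g = 534.5 kg.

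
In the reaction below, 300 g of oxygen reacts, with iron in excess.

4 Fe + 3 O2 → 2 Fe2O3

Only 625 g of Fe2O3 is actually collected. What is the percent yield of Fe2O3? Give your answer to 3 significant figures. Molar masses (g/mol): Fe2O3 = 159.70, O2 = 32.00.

62.6 %

n(O2) = 300.0 g / 32.00 g/mol = 9.375 mol.
From the equation the O2:Fe2O3 mole ratio is 3:2, so n(Fe2O3) = 9.375 × 2/3 = 6.250 mol.
Mass of Fe2O3 = 6.250 mol × 159.70 g/mol = 998.1 g.
This is the theoretical yield. Percent yield = 625 g / 998.1 g × 100% = 62.62%.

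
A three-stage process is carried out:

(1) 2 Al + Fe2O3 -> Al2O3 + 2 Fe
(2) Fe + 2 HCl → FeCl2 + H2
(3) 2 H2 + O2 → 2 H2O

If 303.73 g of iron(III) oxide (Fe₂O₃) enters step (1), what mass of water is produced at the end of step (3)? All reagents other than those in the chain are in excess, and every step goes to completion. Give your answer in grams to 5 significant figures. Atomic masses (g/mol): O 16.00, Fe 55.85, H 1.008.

68.528 g

M(Fe2O3) = 2(55.85) + 3(16.00) = 159.70 g/mol.
M(H2O) = 2(1.008) + 16.00 = 18.016 g/mol.
n(Fe2O3) = 303.73 / 159.70 = 1.90188 mol.
Reaction (1): Fe2O3→Fe ratio 1:2 ⇒ n(Fe) = 3.80376 mol.
Reaction (2): Fe→H2 ratio 1:1 ⇒ n(H2) = 3.80376 mol.
Reaction (3): H2→H2O ratio 2:2 ⇒ n(H2O) = 3.80376 mol.
Mass of H2O = 3.80376 × 18.016 = 68.5285 g.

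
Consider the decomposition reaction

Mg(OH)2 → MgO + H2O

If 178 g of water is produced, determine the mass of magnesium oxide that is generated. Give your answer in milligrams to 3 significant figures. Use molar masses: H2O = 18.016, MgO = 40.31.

398000 mg

n(H2O) = 178.0 g / 18.016 g/mol = 9.880 mol.
From the equation the H2O:MgO mole ratio is 1:1, so n(MgO) = 9.880 × 1/1 = 9.880 mol.
Mass of MgO = 9.880 mol × 40.31 g/mol = 398.3 g.
Converting to mg: 398.3 g = 398000 mg.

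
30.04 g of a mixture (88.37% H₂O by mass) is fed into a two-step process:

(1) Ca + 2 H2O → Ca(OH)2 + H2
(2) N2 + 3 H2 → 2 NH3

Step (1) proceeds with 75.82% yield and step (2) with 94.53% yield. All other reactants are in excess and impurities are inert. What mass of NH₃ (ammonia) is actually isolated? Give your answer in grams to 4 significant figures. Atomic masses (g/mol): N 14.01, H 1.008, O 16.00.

5.996 g

Pure H2O = 30.04 × 0.8837 = 26.546 g.
M(H2O) = 2(1.008) + 16.00 = 18.016 g/mol.
M(NH3) = 14.01 + 3(1.008) = 17.034 g/mol.
n(H2O) = 26.546 / 18.016 = 1.4735 mol.
Step 1 (H2O:H2 = 2:1): theoretical n(H2) = 0.73674 mol; at 75.82% yield, n(H2) = 0.55860 mol.
Step 2 (H2:NH3 = 3:2): theoretical n(NH3) = 0.37240 mol, so theoretical mass = 0.37240 × 17.034 = 6.3435 g.
At 94.53% yield, actual mass of NH3 = 6.3435 × 0.9453 = 5.9965 g.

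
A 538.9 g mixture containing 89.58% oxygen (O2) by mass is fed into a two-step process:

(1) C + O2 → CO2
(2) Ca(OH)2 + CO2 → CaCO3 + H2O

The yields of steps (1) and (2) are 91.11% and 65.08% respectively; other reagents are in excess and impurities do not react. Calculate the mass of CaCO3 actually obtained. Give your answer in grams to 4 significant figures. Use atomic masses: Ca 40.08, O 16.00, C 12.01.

895.3 g

Pure O2 = 538.9 × 0.8958 = 482.75 g.
M(O2) = 2(16.00) = 32.00 g/mol.
M(CaCO3) = 40.08 + 12.01 + 3(16.00) = 100.09 g/mol.
n(O2) = 482.75 / 32.00 = 15.086 mol.
Step 1 (O2:CO2 = 1:1): theoretical n(CO2) = 15.086 mol; at 91.11% yield, n(CO2) = 13.745 mol.
Step 2 (CO2:CaCO3 = 1:1): theoretical n(CaCO3) = 13.745 mol, so theoretical mass = 13.745 × 100.09 = 1375.7 g.
At 65.08% yield, actual mass of CaCO3 = 1375.7 × 0.6508 = 895.31 g.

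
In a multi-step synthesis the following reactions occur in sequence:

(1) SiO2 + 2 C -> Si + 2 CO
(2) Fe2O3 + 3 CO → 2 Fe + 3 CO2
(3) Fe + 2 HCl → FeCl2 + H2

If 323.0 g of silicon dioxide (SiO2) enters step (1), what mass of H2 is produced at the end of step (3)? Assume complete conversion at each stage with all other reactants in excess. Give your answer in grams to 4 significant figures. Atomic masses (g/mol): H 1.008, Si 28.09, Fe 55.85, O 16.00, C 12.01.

14.45 g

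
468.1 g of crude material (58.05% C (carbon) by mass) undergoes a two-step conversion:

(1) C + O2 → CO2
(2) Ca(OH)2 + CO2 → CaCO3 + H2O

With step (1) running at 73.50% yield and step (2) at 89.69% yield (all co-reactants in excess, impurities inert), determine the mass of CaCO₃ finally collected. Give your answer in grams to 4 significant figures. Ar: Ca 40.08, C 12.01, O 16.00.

1493 g

Pure C = 468.1 × 0.5805 = 271.73 g.
M(C) = 12.01 g/mol.
M(CaCO3) = 40.08 + 12.01 + 3(16.00) = 100.09 g/mol.
n(C) = 271.73 / 12.01 = 22.625 mol.
Step 1 (C:CO2 = 1:1): theoretical n(CO2) = 22.625 mol; at 73.50% yield, n(CO2) = 16.630 mol.
Step 2 (CO2:CaCO3 = 1:1): theoretical n(CaCO3) = 16.630 mol, so theoretical mass = 16.630 × 100.09 = 1664.5 g.
At 89.69% yield, actual mass of CaCO3 = 1664.5 × 0.8969 = 1492.9 g.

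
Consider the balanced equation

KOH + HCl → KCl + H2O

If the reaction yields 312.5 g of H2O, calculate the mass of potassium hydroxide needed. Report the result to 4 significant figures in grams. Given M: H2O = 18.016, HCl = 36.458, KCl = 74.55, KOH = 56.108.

973.2 g

n(H2O) = 312.50 g / 18.016 g/mol = 17.346 mol.
From the equation the H2O:KOH mole ratio is 1:1, so n(KOH) = 17.346 × 1/1 = 17.346 mol.
Mass of KOH = 17.346 mol × 56.108 g/mol = 973.23 g.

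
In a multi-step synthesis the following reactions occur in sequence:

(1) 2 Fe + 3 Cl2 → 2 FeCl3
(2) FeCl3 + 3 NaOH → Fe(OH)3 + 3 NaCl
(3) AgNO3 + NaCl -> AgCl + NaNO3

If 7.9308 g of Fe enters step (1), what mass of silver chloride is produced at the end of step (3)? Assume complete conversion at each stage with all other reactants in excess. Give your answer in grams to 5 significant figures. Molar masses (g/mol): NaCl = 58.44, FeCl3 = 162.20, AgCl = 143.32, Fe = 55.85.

61.055 g

n(Fe) = 7.9308 / 55.85 = 0.142002 mol.
Reaction (1): Fe→FeCl3 ratio 2:2 ⇒ n(FeCl3) = 0.142002 mol.
Reaction (2): FeCl3→NaCl ratio 1:3 ⇒ n(NaCl) = 0.426005 mol.
Reaction (3): NaCl→AgCl ratio 1:1 ⇒ n(AgCl) = 0.426005 mol.
Mass of AgCl = 0.426005 × 143.32 = 61.0551 g.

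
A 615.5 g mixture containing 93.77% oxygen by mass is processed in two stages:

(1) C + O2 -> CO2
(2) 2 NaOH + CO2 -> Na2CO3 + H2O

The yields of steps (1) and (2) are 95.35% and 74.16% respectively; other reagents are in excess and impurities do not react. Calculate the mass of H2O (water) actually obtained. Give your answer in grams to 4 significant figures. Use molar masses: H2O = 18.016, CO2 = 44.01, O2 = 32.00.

229.8 g

Pure O2 = 615.5 × 0.9377 = 577.15 g.
n(O2) = 577.15 / 32.00 = 18.036 mol.
Step 1 (O2:CO2 = 1:1): theoretical n(CO2) = 18.036 mol; at 95.35% yield, n(CO2) = 17.197 mol.
Step 2 (CO2:H2O = 1:1): theoretical n(H2O) = 17.197 mol, so theoretical mass = 17.197 × 18.016 = 309.83 g.
At 74.16% yield, actual mass of H2O = 309.83 × 0.7416 = 229.77 g.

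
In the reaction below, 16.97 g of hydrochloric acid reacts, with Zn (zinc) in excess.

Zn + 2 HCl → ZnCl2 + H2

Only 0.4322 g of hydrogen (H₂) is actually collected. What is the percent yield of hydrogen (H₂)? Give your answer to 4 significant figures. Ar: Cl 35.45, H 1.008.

92.12 %

M(HCl) = 1.008 + 35.45 = 36.458 g/mol.
M(H2) = 2(1.008) = 2.016 g/mol.
n(HCl) = 16.970 g / 36.458 g/mol = 0.46547 mol.
From the equation the HCl:H2 mole ratio is 2:1, so n(H2) = 0.46547 × 1/2 = 0.23273 mol.
Mass of H2 = 0.23273 mol × 2.016 g/mol = 0.46919 g.
This is the theoretical yield. Percent yield = 0.4322 g / 0.46919 g × 100% = 92.116%.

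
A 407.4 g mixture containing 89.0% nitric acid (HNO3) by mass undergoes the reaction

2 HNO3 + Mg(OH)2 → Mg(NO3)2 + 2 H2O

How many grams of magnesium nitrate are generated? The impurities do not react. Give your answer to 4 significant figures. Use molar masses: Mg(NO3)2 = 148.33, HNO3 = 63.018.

Mass of pure HNO3 = 407.4 g × 0.890 = 362.59 g.
n(HNO3) = 362.59 g / 63.018 g/mol = 5.7537 mol.
From the equation the HNO3:Mg(NO3)2 mole ratio is 2:1, so n(Mg(NO3)2) = 5.7537 × 1/2 = 2.8768 mol.
Mass of Mg(NO3)2 = 2.8768 mol × 148.33 g/mol = 426.72 g.

426.7 g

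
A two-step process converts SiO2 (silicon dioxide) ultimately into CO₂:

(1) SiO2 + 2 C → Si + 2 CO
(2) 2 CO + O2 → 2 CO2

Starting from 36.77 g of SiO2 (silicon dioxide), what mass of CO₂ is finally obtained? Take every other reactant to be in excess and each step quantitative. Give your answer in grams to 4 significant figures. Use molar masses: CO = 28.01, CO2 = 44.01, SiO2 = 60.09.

n(SiO2) = 36.770 / 60.09 = 0.61192 mol.
Step 1 gives a 1:2 ratio of SiO2 to CO, so n(CO) = 1.2238 mol.
In step 2 the CO:CO2 ratio is 2:2, so n(CO2) = 1.2238 mol.
Mass of CO2 = 1.2238 × 44.01 = 53.861 g.

53.86 g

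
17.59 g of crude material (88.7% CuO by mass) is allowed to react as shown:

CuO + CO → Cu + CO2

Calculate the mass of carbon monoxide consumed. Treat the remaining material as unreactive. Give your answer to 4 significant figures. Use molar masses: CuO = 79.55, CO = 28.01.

Mass of pure CuO = 17.59 g × 0.887 = 15.602 g.
n(CuO) = 15.602 g / 79.55 g/mol = 0.19613 mol.
From the equation the CuO:CO mole ratio is 1:1, so n(CO) = 0.19613 × 1/1 = 0.19613 mol.
Mass of CO = 0.19613 mol × 28.01 g/mol = 5.4937 g.

5.494 g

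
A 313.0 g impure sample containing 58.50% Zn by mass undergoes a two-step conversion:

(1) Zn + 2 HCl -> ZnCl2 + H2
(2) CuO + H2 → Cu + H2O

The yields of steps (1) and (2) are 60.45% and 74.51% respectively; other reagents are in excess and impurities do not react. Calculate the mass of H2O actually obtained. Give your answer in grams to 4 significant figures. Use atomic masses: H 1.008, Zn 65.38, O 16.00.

22.73 g

Pure Zn = 313.0 × 0.5850 = 183.10 g.
M(Zn) = 65.38 g/mol.
M(H2O) = 2(1.008) + 16.00 = 18.016 g/mol.
n(Zn) = 183.10 / 65.38 = 2.8006 mol.
Step 1 (Zn:H2 = 1:1): theoretical n(H2) = 2.8006 mol; at 60.45% yield, n(H2) = 1.6930 mol.
Step 2 (H2:H2O = 1:1): theoretical n(H2O) = 1.6930 mol, so theoretical mass = 1.6930 × 18.016 = 30.501 g.
At 74.51% yield, actual mass of H2O = 30.501 × 0.7451 = 22.726 g.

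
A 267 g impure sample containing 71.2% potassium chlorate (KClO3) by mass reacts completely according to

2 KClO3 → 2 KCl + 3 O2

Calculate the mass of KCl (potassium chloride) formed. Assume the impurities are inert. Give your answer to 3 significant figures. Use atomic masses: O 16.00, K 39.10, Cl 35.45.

116 g

Mass of pure KClO3 = 267 g × 0.712 = 190.1 g.
M(KClO3) = 39.10 + 35.45 + 3(16.00) = 122.55 g/mol.
M(KCl) = 39.10 + 35.45 = 74.55 g/mol.
n(KClO3) = 190.1 g / 122.55 g/mol = 1.551 mol.
From the equation the KClO3:KCl mole ratio is 2:2, so n(KCl) = 1.551 × 2/2 = 1.551 mol.
Mass of KCl = 1.551 mol × 74.55 g/mol = 115.6 g.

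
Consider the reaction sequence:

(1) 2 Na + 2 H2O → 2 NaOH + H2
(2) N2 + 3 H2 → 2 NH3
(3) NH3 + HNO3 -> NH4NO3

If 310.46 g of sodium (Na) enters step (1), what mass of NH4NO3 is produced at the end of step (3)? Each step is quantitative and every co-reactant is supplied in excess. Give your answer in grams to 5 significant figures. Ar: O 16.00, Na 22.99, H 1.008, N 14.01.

M(Na) = 22.99 g/mol.
M(NH4NO3) = 2(14.01) + 4(1.008) + 3(16.00) = 80.052 g/mol.
n(Na) = 310.46 / 22.99 = 13.5041 mol.
Reaction (1): Na→H2 ratio 2:1 ⇒ n(H2) = 6.75207 mol.
Reaction (2): H2→NH3 ratio 3:2 ⇒ n(NH3) = 4.50138 mol.
Reaction (3): NH3→NH4NO3 ratio 1:1 ⇒ n(NH4NO3) = 4.50138 mol.
Mass of NH4NO3 = 4.50138 × 80.052 = 360.344 g.

360.34 g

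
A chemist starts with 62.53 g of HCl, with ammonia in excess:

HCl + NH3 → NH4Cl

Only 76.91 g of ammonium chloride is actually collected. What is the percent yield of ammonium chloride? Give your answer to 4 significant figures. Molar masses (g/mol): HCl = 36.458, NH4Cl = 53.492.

n(HCl) = 62.530 g / 36.458 g/mol = 1.7151 mol.
From the equation the HCl:NH4Cl mole ratio is 1:1, so n(NH4Cl) = 1.7151 × 1/1 = 1.7151 mol.
Mass of NH4Cl = 1.7151 mol × 53.492 g/mol = 91.745 g.
This is the theoretical yield. Percent yield = 76.91 g / 91.745 g × 100% = 83.830%.

83.83 %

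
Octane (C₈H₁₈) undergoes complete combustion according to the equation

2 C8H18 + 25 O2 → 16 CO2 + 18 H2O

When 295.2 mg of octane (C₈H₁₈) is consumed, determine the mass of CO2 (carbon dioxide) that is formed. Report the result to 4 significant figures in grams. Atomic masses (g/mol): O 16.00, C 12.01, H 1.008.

M(C8H18) = 8(12.01) + 18(1.008) = 114.224 g/mol.
M(CO2) = 12.01 + 2(16.00) = 44.01 g/mol.
Convert: 295.2 mg = 0.29520 g.
n(C8H18) = 0.29520 g / 114.224 g/mol = 0.0025844 mol.
From the equation the C8H18:CO2 mole ratio is 2:16, so n(CO2) = 0.0025844 × 16/2 = 0.020675 mol.
Mass of CO2 = 0.020675 mol × 44.01 g/mol = 0.90991 g.

0.9099 g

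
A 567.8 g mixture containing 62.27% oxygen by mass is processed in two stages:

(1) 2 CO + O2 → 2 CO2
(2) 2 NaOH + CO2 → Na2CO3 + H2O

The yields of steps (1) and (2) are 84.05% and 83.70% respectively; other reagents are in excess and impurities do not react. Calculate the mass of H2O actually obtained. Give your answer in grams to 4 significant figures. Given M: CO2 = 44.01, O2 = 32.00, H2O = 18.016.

Pure O2 = 567.8 × 0.6227 = 353.57 g.
n(O2) = 353.57 / 32.00 = 11.049 mol.
Step 1 (O2:CO2 = 1:2): theoretical n(CO2) = 22.098 mol; at 84.05% yield, n(CO2) = 18.573 mol.
Step 2 (CO2:H2O = 1:1): theoretical n(H2O) = 18.573 mol, so theoretical mass = 18.573 × 18.016 = 334.62 g.
At 83.70% yield, actual mass of H2O = 334.62 × 0.8370 = 280.08 g.

280.1 g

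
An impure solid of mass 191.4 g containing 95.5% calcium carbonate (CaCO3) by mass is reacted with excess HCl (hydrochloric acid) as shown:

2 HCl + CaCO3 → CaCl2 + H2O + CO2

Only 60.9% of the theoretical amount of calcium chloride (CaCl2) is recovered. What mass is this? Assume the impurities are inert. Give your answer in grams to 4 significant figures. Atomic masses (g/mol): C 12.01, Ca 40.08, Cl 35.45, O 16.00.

Pure CaCO3 available = 191.4 g × 0.955 = 182.79 g.
M(CaCO3) = 40.08 + 12.01 + 3(16.00) = 100.09 g/mol.
M(CaCl2) = 40.08 + 2(35.45) = 110.98 g/mol.
n(CaCO3) = 182.79 g / 100.09 g/mol = 1.8262 mol.
From the equation the CaCO3:CaCl2 mole ratio is 1:1, so n(CaCl2) = 1.8262 × 1/1 = 1.8262 mol.
Mass of CaCl2 = 1.8262 mol × 110.98 g/mol = 202.67 g.
Actual mass collected = 202.67 g × 0.609 = 123.43 g.

123.4 g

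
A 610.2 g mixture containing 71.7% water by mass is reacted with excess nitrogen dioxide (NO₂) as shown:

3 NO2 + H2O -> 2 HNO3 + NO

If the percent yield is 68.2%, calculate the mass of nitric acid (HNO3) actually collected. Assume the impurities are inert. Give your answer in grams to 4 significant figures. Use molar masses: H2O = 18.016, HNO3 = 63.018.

Pure H2O available = 610.2 g × 0.717 = 437.51 g.
n(H2O) = 437.51 g / 18.016 g/mol = 24.285 mol.
From the equation the H2O:HNO3 mole ratio is 1:2, so n(HNO3) = 24.285 × 2/1 = 48.569 mol.
Mass of HNO3 = 48.569 mol × 63.018 g/mol = 3060.7 g.
Actual mass collected = 3060.7 g × 0.682 = 2087.4 g.

2087 g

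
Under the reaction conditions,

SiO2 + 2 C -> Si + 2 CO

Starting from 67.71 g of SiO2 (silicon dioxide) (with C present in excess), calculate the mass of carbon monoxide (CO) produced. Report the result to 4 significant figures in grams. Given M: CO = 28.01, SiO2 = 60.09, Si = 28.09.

n(SiO2) = 67.710 g / 60.09 g/mol = 1.1268 mol.
From the equation the SiO2:CO mole ratio is 1:2, so n(CO) = 1.1268 × 2/1 = 2.2536 mol.
Mass of CO = 2.2536 mol × 28.01 g/mol = 63.124 g.

63.12 g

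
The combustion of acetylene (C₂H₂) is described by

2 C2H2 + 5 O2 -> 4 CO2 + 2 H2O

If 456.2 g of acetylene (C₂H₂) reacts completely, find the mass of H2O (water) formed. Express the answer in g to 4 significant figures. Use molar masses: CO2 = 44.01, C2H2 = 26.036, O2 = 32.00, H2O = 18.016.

315.7 g

n(C2H2) = 456.20 g / 26.036 g/mol = 17.522 mol.
From the equation the C2H2:H2O mole ratio is 2:2, so n(H2O) = 17.522 × 2/2 = 17.522 mol.
Mass of H2O = 17.522 mol × 18.016 g/mol = 315.67 g.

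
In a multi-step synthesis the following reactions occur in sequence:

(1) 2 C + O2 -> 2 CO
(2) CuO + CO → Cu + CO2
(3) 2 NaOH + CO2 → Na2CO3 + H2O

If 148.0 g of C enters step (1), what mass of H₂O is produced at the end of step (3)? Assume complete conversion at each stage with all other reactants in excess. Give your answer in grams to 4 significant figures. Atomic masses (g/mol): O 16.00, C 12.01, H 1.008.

222.0 g

M(C) = 12.01 g/mol.
M(H2O) = 2(1.008) + 16.00 = 18.016 g/mol.
n(C) = 148.0 / 12.01 = 12.323 mol.
Reaction (1): C→CO ratio 2:2 ⇒ n(CO) = 12.323 mol.
Reaction (2): CO→CO2 ratio 1:1 ⇒ n(CO2) = 12.323 mol.
Reaction (3): CO2→H2O ratio 1:1 ⇒ n(H2O) = 12.323 mol.
Mass of H2O = 12.323 × 18.016 = 222.01 g.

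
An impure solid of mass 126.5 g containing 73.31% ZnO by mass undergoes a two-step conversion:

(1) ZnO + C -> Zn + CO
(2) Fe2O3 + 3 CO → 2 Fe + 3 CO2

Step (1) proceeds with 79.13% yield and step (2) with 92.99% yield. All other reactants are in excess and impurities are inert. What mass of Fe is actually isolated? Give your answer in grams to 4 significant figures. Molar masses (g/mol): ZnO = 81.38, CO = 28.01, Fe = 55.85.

Pure ZnO = 126.5 × 0.7331 = 92.737 g.
n(ZnO) = 92.737 / 81.38 = 1.1396 mol.
Step 1 (ZnO:CO = 1:1): theoretical n(CO) = 1.1396 mol; at 79.13% yield, n(CO) = 0.90173 mol.
Step 2 (CO:Fe = 3:2): theoretical n(Fe) = 0.60115 mol, so theoretical mass = 0.60115 × 55.85 = 33.574 g.
At 92.99% yield, actual mass of Fe = 33.574 × 0.9299 = 31.221 g.

31.22 g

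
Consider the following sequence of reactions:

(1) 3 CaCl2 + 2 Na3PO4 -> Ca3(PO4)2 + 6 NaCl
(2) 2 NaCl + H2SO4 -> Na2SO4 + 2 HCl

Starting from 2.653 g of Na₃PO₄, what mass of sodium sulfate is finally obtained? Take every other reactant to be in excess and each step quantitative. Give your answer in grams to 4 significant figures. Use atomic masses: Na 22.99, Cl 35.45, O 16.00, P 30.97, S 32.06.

3.448 g

M(Na3PO4) = 3(22.99) + 30.97 + 4(16.00) = 163.94 g/mol.
M(Na2SO4) = 2(22.99) + 32.06 + 4(16.00) = 142.04 g/mol.
n(Na3PO4) = 2.6530 / 163.94 = 0.016183 mol.
Step 1 gives a 2:6 ratio of Na3PO4 to NaCl, so n(NaCl) = 0.048548 mol.
In step 2 the NaCl:Na2SO4 ratio is 2:1, so n(Na2SO4) = 0.024274 mol.
Mass of Na2SO4 = 0.024274 × 142.04 = 3.4479 g.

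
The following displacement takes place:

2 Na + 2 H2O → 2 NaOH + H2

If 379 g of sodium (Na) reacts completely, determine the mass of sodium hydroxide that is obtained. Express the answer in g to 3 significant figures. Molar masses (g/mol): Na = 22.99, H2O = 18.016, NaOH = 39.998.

n(Na) = 379.0 g / 22.99 g/mol = 16.49 mol.
From the equation the Na:NaOH mole ratio is 2:2, so n(NaOH) = 16.49 × 2/2 = 16.49 mol.
Mass of NaOH = 16.49 mol × 39.998 g/mol = 659.4 g.

659 g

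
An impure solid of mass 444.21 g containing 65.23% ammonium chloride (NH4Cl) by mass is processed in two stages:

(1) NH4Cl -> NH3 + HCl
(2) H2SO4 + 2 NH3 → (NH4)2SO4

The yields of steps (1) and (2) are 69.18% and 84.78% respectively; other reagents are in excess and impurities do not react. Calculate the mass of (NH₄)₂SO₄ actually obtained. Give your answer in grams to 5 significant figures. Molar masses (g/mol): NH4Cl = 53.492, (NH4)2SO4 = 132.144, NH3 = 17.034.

Pure NH4Cl = 444.21 × 0.6523 = 289.758 g.
n(NH4Cl) = 289.758 / 53.492 = 5.41685 mol.
Step 1 (NH4Cl:NH3 = 1:1): theoretical n(NH3) = 5.41685 mol; at 69.18% yield, n(NH3) = 3.74738 mol.
Step 2 (NH3:(NH4)2SO4 = 2:1): theoretical n((NH4)2SO4) = 1.87369 mol, so theoretical mass = 1.87369 × 132.144 = 247.597 g.
At 84.78% yield, actual mass of (NH4)2SO4 = 247.597 × 0.8478 = 209.912 g.

209.91 g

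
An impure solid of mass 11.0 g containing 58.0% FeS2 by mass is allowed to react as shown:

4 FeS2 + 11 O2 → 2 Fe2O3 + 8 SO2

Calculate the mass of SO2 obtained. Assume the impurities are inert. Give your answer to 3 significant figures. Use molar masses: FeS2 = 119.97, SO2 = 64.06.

6.81 g

Mass of pure FeS2 = 11.0 g × 0.580 = 6.380 g.
n(FeS2) = 6.380 g / 119.97 g/mol = 0.05318 mol.
From the equation the FeS2:SO2 mole ratio is 4:8, so n(SO2) = 0.05318 × 8/4 = 0.1064 mol.
Mass of SO2 = 0.1064 mol × 64.06 g/mol = 6.813 g.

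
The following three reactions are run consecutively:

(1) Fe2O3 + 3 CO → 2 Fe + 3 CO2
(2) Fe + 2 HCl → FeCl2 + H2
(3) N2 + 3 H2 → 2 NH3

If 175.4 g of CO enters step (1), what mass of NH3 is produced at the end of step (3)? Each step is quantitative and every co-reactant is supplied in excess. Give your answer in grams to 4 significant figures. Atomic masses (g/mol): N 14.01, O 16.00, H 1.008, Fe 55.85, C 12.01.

M(CO) = 12.01 + 16.00 = 28.01 g/mol.
M(NH3) = 14.01 + 3(1.008) = 17.034 g/mol.
n(CO) = 175.4 / 28.01 = 6.2620 mol.
Reaction (1): CO→Fe ratio 3:2 ⇒ n(Fe) = 4.1747 mol.
Reaction (2): Fe→H2 ratio 1:1 ⇒ n(H2) = 4.1747 mol.
Reaction (3): H2→NH3 ratio 3:2 ⇒ n(NH3) = 2.7831 mol.
Mass of NH3 = 2.7831 × 17.034 = 47.408 g.

47.41 g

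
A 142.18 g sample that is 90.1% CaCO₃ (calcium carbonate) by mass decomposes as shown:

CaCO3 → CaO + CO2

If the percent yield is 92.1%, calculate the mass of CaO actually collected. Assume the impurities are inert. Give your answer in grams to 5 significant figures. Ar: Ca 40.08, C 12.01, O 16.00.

Pure CaCO3 available = 142.18 g × 0.901 = 128.104 g.
M(CaCO3) = 40.08 + 12.01 + 3(16.00) = 100.09 g/mol.
M(CaO) = 40.08 + 16.00 = 56.08 g/mol.
n(CaCO3) = 128.104 g / 100.09 g/mol = 1.27989 mol.
From the equation the CaCO3:CaO mole ratio is 1:1, so n(CaO) = 1.27989 × 1/1 = 1.27989 mol.
Mass of CaO = 1.27989 mol × 56.08 g/mol = 71.7762 g.
Actual mass collected = 71.7762 g × 0.921 = 66.1059 g.

66.106 g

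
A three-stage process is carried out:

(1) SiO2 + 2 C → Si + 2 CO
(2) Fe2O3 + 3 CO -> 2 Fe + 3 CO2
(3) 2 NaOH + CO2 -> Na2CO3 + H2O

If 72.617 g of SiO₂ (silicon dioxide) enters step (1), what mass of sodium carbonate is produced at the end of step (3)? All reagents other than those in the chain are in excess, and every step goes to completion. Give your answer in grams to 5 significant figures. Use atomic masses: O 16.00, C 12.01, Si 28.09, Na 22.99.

M(SiO2) = 28.09 + 2(16.00) = 60.09 g/mol.
M(Na2CO3) = 2(22.99) + 12.01 + 3(16.00) = 105.99 g/mol.
n(SiO2) = 72.617 / 60.09 = 1.20847 mol.
Reaction (1): SiO2→CO ratio 1:2 ⇒ n(CO) = 2.41694 mol.
Reaction (2): CO→CO2 ratio 3:3 ⇒ n(CO2) = 2.41694 mol.
Reaction (3): CO2→Na2CO3 ratio 1:1 ⇒ n(Na2CO3) = 2.41694 mol.
Mass of Na2CO3 = 2.41694 × 105.99 = 256.172 g.

256.17 g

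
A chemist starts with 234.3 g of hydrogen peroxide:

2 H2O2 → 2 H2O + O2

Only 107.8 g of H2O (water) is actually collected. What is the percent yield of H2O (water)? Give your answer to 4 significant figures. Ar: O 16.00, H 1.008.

86.87 %

M(H2O2) = 2(1.008) + 2(16.00) = 34.016 g/mol.
M(H2O) = 2(1.008) + 16.00 = 18.016 g/mol.
n(H2O2) = 234.30 g / 34.016 g/mol = 6.8879 mol.
From the equation the H2O2:H2O mole ratio is 2:2, so n(H2O) = 6.8879 × 2/2 = 6.8879 mol.
Mass of H2O = 6.8879 mol × 18.016 g/mol = 124.09 g.
This is the theoretical yield. Percent yield = 107.8 g / 124.09 g × 100% = 86.870%.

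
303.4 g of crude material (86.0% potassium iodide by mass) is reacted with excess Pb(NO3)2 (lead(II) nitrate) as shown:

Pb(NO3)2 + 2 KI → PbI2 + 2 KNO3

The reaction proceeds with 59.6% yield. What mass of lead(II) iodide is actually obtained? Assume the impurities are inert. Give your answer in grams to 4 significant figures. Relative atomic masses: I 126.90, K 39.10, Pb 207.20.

215.9 g

Pure KI available = 303.4 g × 0.860 = 260.92 g.
M(KI) = 39.10 + 126.90 = 166.00 g/mol.
M(PbI2) = 207.20 + 2(126.90) = 461.00 g/mol.
n(KI) = 260.92 g / 166.00 g/mol = 1.5718 mol.
From the equation the KI:PbI2 mole ratio is 2:1, so n(PbI2) = 1.5718 × 1/2 = 0.78592 mol.
Mass of PbI2 = 0.78592 mol × 461.00 g/mol = 362.31 g.
Actual mass collected = 362.31 g × 0.596 = 215.94 g.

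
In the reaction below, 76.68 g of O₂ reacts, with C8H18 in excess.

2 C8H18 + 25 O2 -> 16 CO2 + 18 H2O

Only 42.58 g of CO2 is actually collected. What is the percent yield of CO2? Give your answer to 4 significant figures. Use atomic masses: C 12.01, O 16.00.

63.09 %

M(O2) = 2(16.00) = 32.00 g/mol.
M(CO2) = 12.01 + 2(16.00) = 44.01 g/mol.
n(O2) = 76.680 g / 32.00 g/mol = 2.3963 mol.
From the equation the O2:CO2 mole ratio is 25:16, so n(CO2) = 2.3963 × 16/25 = 1.5336 mol.
Mass of CO2 = 1.5336 mol × 44.01 g/mol = 67.494 g.
This is the theoretical yield. Percent yield = 42.58 g / 67.494 g × 100% = 63.087%.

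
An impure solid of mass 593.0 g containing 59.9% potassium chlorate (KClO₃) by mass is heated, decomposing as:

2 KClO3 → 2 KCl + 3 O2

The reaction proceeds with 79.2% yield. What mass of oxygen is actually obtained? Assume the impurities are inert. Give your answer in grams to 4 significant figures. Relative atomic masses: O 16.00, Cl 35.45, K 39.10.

110.2 g

Pure KClO3 available = 593.0 g × 0.599 = 355.21 g.
M(KClO3) = 39.10 + 35.45 + 3(16.00) = 122.55 g/mol.
M(O2) = 2(16.00) = 32.00 g/mol.
n(KClO3) = 355.21 g / 122.55 g/mol = 2.8985 mol.
From the equation the KClO3:O2 mole ratio is 2:3, so n(O2) = 2.8985 × 3/2 = 4.3477 mol.
Mass of O2 = 4.3477 mol × 32.00 g/mol = 139.13 g.
Actual mass collected = 139.13 g × 0.792 = 110.19 g.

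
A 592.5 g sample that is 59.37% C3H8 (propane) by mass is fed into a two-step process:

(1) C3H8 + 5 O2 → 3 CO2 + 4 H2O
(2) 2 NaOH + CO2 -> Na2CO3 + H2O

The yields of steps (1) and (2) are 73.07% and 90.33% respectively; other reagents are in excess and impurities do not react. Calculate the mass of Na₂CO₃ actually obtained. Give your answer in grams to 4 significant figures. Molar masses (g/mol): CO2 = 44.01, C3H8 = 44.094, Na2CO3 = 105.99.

1674 g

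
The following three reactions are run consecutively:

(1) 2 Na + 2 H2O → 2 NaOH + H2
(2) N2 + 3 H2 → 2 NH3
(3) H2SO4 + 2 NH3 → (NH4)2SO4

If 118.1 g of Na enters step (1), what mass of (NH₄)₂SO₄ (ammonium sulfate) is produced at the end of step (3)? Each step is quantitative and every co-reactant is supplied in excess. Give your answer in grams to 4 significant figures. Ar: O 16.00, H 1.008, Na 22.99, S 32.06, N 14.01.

113.1 g

M(Na) = 22.99 g/mol.
M((NH4)2SO4) = 2(14.01) + 8(1.008) + 32.06 + 4(16.00) = 132.144 g/mol.
n(Na) = 118.1 / 22.99 = 5.1370 mol.
Reaction (1): Na→H2 ratio 2:1 ⇒ n(H2) = 2.5685 mol.
Reaction (2): H2→NH3 ratio 3:2 ⇒ n(NH3) = 1.7123 mol.
Reaction (3): NH3→(NH4)2SO4 ratio 2:1 ⇒ n((NH4)2SO4) = 0.85617 mol.
Mass of (NH4)2SO4 = 0.85617 × 132.144 = 113.14 g.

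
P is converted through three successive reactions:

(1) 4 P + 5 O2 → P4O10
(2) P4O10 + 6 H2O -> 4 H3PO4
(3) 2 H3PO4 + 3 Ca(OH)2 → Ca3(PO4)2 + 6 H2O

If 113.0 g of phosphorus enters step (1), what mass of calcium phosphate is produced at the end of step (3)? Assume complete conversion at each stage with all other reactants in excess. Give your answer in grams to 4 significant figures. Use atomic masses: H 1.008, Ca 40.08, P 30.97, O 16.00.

M(P) = 30.97 g/mol.
M(Ca3(PO4)2) = 3(40.08) + 2(30.97) + 8(16.00) = 310.18 g/mol.
n(P) = 113.0 / 30.97 = 3.6487 mol.
Reaction (1): P→P4O10 ratio 4:1 ⇒ n(P4O10) = 0.91217 mol.
Reaction (2): P4O10→H3PO4 ratio 1:4 ⇒ n(H3PO4) = 3.6487 mol.
Reaction (3): H3PO4→Ca3(PO4)2 ratio 2:1 ⇒ n(Ca3(PO4)2) = 1.8243 mol.
Mass of Ca3(PO4)2 = 1.8243 × 310.18 = 565.88 g.

565.9 g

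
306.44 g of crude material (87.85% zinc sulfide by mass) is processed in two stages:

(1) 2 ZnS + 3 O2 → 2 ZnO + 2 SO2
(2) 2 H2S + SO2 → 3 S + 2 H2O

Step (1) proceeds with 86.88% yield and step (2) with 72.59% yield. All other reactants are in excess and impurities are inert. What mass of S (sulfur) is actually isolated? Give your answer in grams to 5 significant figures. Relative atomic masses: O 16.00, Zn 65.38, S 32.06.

167.58 g

Pure ZnS = 306.44 × 0.8785 = 269.208 g.
M(ZnS) = 65.38 + 32.06 = 97.44 g/mol.
M(S) = 32.06 g/mol.
n(ZnS) = 269.208 / 97.44 = 2.76280 mol.
Step 1 (ZnS:SO2 = 2:2): theoretical n(SO2) = 2.76280 mol; at 86.88% yield, n(SO2) = 2.40032 mol.
Step 2 (SO2:S = 1:3): theoretical n(S) = 7.20097 mol, so theoretical mass = 7.20097 × 32.06 = 230.863 g.
At 72.59% yield, actual mass of S = 230.863 × 0.7259 = 167.584 g.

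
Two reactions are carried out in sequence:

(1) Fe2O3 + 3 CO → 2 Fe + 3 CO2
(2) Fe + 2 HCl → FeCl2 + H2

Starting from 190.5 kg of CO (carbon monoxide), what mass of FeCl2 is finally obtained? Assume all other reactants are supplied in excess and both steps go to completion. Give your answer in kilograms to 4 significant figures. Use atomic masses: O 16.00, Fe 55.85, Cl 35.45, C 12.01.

574.7 kg

M(CO) = 12.01 + 16.00 = 28.01 g/mol.
M(FeCl2) = 55.85 + 2(35.45) = 126.75 g/mol.
190.5 kg = 190500 g.
n(CO) = 190500 / 28.01 = 6801.1 mol.
Step 1 gives a 3:2 ratio of CO to Fe, so n(Fe) = 4534.1 mol.
In step 2 the Fe:FeCl2 ratio is 1:1, so n(FeCl2) = 4534.1 mol.
Mass of FeCl2 = 4534.1 × 126.75 = 574700 g = 574.7 kg.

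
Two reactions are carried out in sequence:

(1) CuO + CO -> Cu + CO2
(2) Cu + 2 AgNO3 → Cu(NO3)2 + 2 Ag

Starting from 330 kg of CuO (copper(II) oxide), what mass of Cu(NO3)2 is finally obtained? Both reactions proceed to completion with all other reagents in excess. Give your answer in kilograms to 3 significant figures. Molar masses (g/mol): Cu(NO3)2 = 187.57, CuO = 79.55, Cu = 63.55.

778 kg

330 kg = 330000 g.
n(CuO) = 330000 / 79.55 = 4148 mol.
Step 1 gives a 1:1 ratio of CuO to Cu, so n(Cu) = 4148 mol.
In step 2 the Cu:Cu(NO3)2 ratio is 1:1, so n(Cu(NO3)2) = 4148 mol.
Mass of Cu(NO3)2 = 4148 × 187.57 = 778100 g = 778 kg.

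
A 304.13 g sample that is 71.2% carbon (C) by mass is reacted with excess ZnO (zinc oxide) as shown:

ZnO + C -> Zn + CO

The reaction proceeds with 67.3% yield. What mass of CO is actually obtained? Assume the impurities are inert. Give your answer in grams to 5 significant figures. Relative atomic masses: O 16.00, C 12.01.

339.88 g

Pure C available = 304.13 g × 0.712 = 216.541 g.
M(C) = 12.01 g/mol.
M(CO) = 12.01 + 16.00 = 28.01 g/mol.
n(C) = 216.541 g / 12.01 g/mol = 18.0300 mol.
From the equation the C:CO mole ratio is 1:1, so n(CO) = 18.0300 × 1/1 = 18.0300 mol.
Mass of CO = 18.0300 mol × 28.01 g/mol = 505.021 g.
Actual mass collected = 505.021 g × 0.673 = 339.879 g.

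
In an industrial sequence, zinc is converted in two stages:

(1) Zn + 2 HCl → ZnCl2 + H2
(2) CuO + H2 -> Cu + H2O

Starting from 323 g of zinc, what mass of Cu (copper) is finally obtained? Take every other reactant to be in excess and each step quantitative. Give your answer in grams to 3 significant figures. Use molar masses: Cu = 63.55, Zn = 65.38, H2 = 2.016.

314 g

n(Zn) = 323.0 / 65.38 = 4.940 mol.
Step 1 gives a 1:1 ratio of Zn to H2, so n(H2) = 4.940 mol.
In step 2 the H2:Cu ratio is 1:1, so n(Cu) = 4.940 mol.
Mass of Cu = 4.940 × 63.55 = 314.0 g.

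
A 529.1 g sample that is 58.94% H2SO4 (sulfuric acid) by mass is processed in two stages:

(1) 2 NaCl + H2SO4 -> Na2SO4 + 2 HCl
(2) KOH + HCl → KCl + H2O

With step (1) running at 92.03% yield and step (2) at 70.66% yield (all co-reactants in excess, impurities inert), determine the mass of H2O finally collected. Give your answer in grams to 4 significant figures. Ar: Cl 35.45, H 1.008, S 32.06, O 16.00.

Pure H2SO4 = 529.1 × 0.5894 = 311.85 g.
M(H2SO4) = 2(1.008) + 32.06 + 4(16.00) = 98.076 g/mol.
M(H2O) = 2(1.008) + 16.00 = 18.016 g/mol.
n(H2SO4) = 311.85 / 98.076 = 3.1797 mol.
Step 1 (H2SO4:HCl = 1:2): theoretical n(HCl) = 6.3594 mol; at 92.03% yield, n(HCl) = 5.8525 mol.
Step 2 (HCl:H2O = 1:1): theoretical n(H2O) = 5.8525 mol, so theoretical mass = 5.8525 × 18.016 = 105.44 g.
At 70.66% yield, actual mass of H2O = 105.44 × 0.7066 = 74.503 g.

74.50 g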